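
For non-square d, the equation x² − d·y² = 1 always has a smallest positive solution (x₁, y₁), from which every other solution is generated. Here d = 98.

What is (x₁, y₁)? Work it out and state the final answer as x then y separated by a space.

99 10

[9; 1,8,1,18] for √98; ℓ=4 ⇒ convergent index 3
k=0  a_k=9  p_k/q_k = 9/1
k=1  a_k=1  p_k/q_k = 10/1
k=2  a_k=8  p_k/q_k = 89/9
k=3  a_k=1  p_k/q_k = 99/10
→ (99, 10).  Check: 99²=9801, 98·10²=9800, difference 1.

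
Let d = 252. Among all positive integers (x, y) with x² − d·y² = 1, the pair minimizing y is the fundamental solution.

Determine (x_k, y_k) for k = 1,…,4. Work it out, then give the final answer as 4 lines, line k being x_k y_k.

127 8
32257 2032
8193151 516120
2081028097 131092448

√252 = [15; 1,6,1,30, …], period ℓ=4 (even) → k=3
step 0: (15, 1)  from 15·(1,0) + (0,1)
…
step 2: (111, 7)  from 6·(16,1) + (15,1)
step 3: (127, 8)  from 1·(111,7) + (16,1)
fundamental: x₁=127, y₁=8  (since 16129 − 252·64 = 1)
n=2: (127,8)∘(127,8) = (127·127+252·8·8, 127·8+8·127) = (32257,2032)
n=3: (32257,2032)∘(127,8) = (127·32257+252·8·2032, 127·2032+8·32257) = (8193151,516120)
n=4: (8193151,516120)∘(127,8) = (127·8193151+252·8·516120, 127·516120+8·8193151) = (2081028097,131092448)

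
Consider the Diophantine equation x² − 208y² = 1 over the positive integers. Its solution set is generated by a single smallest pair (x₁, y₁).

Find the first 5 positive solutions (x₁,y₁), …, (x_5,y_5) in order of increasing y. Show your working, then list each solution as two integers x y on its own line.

649 45
842401 58410
1093435849 75816135
1419278889601 98409284820
1842222905266249 127735175880225

√208 = [14; 2,2,1,2,2,28, …], period ℓ=6 (even) → k=5
a_0=14:  p_0=14·1+0=14,  q_0=14·0+1=1
…
a_2=2:  p_2=2·29+14=72,  q_2=2·2+1=5
a_3=1:  p_3=1·72+29=101,  q_3=1·5+2=7
a_4=2:  p_4=2·101+72=274,  q_4=2·7+5=19
a_5=2:  p_5=2·274+101=649,  q_5=2·19+7=45
(x₁, y₁) = (649, 45);  649² − 208·45² = 1 ✓
k=2:  x_2 = 649·649+208·45·45 = 842401,  y_2 = 649·45+45·649 = 58410
k=3:  x_3 = 649·842401+208·45·58410 = 1093435849,  y_3 = 649·58410+45·842401 = 75816135
k=4:  x_4 = 649·1093435849+208·45·75816135 = 1419278889601,  y_4 = 649·75816135+45·1093435849 = 98409284820
k=5:  x_5 = 649·1419278889601+208·45·98409284820 = 1842222905266249,  y_5 = 649·98409284820+45·1419278889601 = 127735175880225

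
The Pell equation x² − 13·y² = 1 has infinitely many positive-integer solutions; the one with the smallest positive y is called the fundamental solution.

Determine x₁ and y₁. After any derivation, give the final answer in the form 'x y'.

√13 = [3; 1,1,1,1,6, …], period ℓ=5 (odd) → k=9
a_0=3:  p_0=3·1+0=3,  q_0=3·0+1=1
a_1=1:  p_1=1·3+1=4,  q_1=1·1+0=1
a_2=1:  p_2=1·4+3=7,  q_2=1·1+1=2
a_3=1:  p_3=1·7+4=11,  q_3=1·2+1=3
a_4=1:  p_4=1·11+7=18,  q_4=1·3+2=5
a_5=6:  p_5=6·18+11=119,  q_5=6·5+3=33
a_6=1:  p_6=1·119+18=137,  q_6=1·33+5=38
a_7=1:  p_7=1·137+119=256,  q_7=1·38+33=71
a_8=1:  p_8=1·256+137=393,  q_8=1·71+38=109
a_9=1:  p_9=1·393+256=649,  q_9=1·109+71=180
(x₁, y₁) = (649, 180);  649² − 13·180² = 1 ✓

649 180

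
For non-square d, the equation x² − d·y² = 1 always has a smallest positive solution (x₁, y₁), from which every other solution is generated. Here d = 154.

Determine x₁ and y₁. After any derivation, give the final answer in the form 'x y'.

21295 1716

d=154: √d = [12; 2,2,3,1,2,1,3,2,2,24] (ℓ=10, even), read p_9/q_9
a_0=12:  p_0=12·1+0=12,  q_0=12·0+1=1
…
a_2=2:  p_2=2·25+12=62,  q_2=2·2+1=5
a_3=3:  p_3=3·62+25=211,  q_3=3·5+2=17
…
a_5=2:  p_5=2·273+211=757,  q_5=2·22+17=61
a_6=1:  p_6=1·757+273=1030,  q_6=1·61+22=83
a_7=3:  p_7=3·1030+757=3847,  q_7=3·83+61=310
a_8=2:  p_8=2·3847+1030=8724,  q_8=2·310+83=703
a_9=2:  p_9=2·8724+3847=21295,  q_9=2·703+310=1716
fundamental: x₁=21295, y₁=1716  (since 453477025 − 154·2944656 = 1)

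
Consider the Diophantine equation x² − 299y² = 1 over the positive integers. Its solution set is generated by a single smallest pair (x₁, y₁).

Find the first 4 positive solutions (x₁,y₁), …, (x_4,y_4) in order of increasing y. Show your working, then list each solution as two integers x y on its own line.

[17; 3,2,3,34] for √299; ℓ=4 ⇒ convergent index 3
i=0: a=17 ⇒ p=17, q=1
i=1: a=3 ⇒ p=52, q=3
i=2: a=2 ⇒ p=121, q=7
i=3: a=3 ⇒ p=415, q=24
fundamental: x₁=415, y₁=24  (since 172225 − 299·576 = 1)
(415+24√299)^2 = 344449 + 19920√299
(415+24√299)^3 = 285892255 + 16533576√299
(415+24√299)^4 = 237290227201 + 13722848160√299

415 24
344449 19920
285892255 16533576
237290227201 13722848160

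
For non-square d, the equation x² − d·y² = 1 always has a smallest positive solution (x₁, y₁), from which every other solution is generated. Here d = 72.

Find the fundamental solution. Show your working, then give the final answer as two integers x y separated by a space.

[8; 2,16] for √72; ℓ=2 ⇒ convergent index 1
k=0  a_k=8  p_k/q_k = 8/1
k=1  a_k=2  p_k/q_k = 17/2
→ (17, 2).  Check: 17²=289, 72·2²=288, difference 1.

17 2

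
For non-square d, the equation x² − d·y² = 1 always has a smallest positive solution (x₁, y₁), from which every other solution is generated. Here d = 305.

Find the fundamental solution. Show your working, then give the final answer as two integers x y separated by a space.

489 28

[17; 2,6,2,34] for √305; ℓ=4 ⇒ convergent index 3
a_0=17:  p_0=17·1+0=17,  q_0=17·0+1=1
a_1=2:  p_1=2·17+1=35,  q_1=2·1+0=2
a_2=6:  p_2=6·35+17=227,  q_2=6·2+1=13
a_3=2:  p_3=2·227+35=489,  q_3=2·13+2=28
→ (489, 28).  Check: 489²=239121, 305·28²=239120, difference 1.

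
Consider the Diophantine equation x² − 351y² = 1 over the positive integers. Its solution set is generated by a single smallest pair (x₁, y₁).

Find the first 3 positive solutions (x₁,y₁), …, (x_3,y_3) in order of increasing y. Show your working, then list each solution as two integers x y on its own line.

62425 3332
7793761249 416000200
973051091875225 51937624966668

d=351: √d = [18; 1,2,1,3,2,2,2,3,1,2,1,36] (ℓ=12, even), read p_11/q_11
a_0=18:  p_0=18·1+0=18,  q_0=18·0+1=1
a_1=1:  p_1=1·18+1=19,  q_1=1·1+0=1
a_2=2:  p_2=2·19+18=56,  q_2=2·1+1=3
…
a_6=2:  p_6=2·637+281=1555,  q_6=2·34+15=83
a_7=2:  p_7=2·1555+637=3747,  q_7=2·83+34=200
…
a_10=2:  p_10=2·16543+12796=45882,  q_10=2·883+683=2449
a_11=1:  p_11=1·45882+16543=62425,  q_11=1·2449+883=3332
(x₁, y₁) = (62425, 3332);  62425² − 351·3332² = 1 ✓
k=2:  x_2 = 62425·62425+351·3332·3332 = 7793761249,  y_2 = 62425·3332+3332·62425 = 416000200
k=3:  x_3 = 62425·7793761249+351·3332·416000200 = 973051091875225,  y_3 = 62425·416000200+3332·7793761249 = 51937624966668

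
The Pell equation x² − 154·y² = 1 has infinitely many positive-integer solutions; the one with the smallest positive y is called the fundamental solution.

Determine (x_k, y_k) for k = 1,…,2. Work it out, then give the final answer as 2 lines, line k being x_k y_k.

d=154: √d = [12; 2,2,3,1,2,1,3,2,2,24] (ℓ=10, even), read p_9/q_9
k=0  a_k=12  p_k/q_k = 12/1
k=1  a_k=2  p_k/q_k = 25/2
k=2  a_k=2  p_k/q_k = 62/5
k=3  a_k=3  p_k/q_k = 211/17
k=4  a_k=1  p_k/q_k = 273/22
k=5  a_k=2  p_k/q_k = 757/61
k=6  a_k=1  p_k/q_k = 1030/83
…
k=8  a_k=2  p_k/q_k = 8724/703
k=9  a_k=2  p_k/q_k = 21295/1716
(x₁, y₁) = (21295, 1716);  21295² − 154·1716² = 1 ✓
n=2: (21295,1716)∘(21295,1716) = (21295·21295+154·1716·1716, 21295·1716+1716·21295) = (906954049,73084440)

21295 1716
906954049 73084440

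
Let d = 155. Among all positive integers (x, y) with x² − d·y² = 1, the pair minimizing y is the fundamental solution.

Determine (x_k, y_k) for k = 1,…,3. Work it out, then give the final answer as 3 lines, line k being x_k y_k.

[12; 2,4,2,24] for √155; ℓ=4 ⇒ convergent index 3
i=0: a=12 ⇒ p=12, q=1
i=1: a=2 ⇒ p=25, q=2
i=2: a=4 ⇒ p=112, q=9
i=3: a=2 ⇒ p=249, q=20
→ (249, 20).  Check: 249²=62001, 155·20²=62000, difference 1.
n=2: (249,20)∘(249,20) = (249·249+155·20·20, 249·20+20·249) = (124001,9960)
n=3: (124001,9960)∘(249,20) = (249·124001+155·20·9960, 249·9960+20·124001) = (61752249,4960060)

249 20
124001 9960
61752249 4960060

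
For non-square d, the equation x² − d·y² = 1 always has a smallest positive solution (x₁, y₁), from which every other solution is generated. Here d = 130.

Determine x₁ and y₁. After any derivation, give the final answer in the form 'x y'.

d=130: √d = [11; 2,2,22] (ℓ=3, odd), read p_5/q_5
k=0  a_k=11  p_k/q_k = 11/1
…
k=2  a_k=2  p_k/q_k = 57/5
…
k=4  a_k=2  p_k/q_k = 2611/229
k=5  a_k=2  p_k/q_k = 6499/570
→ (6499, 570).  Check: 6499²=42237001, 130·570²=42237000, difference 1.

6499 570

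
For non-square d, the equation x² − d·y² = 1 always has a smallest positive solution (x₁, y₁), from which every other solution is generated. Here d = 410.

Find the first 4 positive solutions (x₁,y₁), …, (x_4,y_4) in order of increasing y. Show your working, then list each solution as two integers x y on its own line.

d=410: √d = [20; 4,40] (ℓ=2, even), read p_1/q_1
step 0: (20, 1)  from 20·(1,0) + (0,1)
step 1: (81, 4)  from 4·(20,1) + (1,0)
(x₁, y₁) = (81, 4);  81² − 410·4² = 1 ✓
(81+4√410)^2 = 13121 + 648√410
(81+4√410)^3 = 2125521 + 104972√410
(81+4√410)^4 = 344321281 + 17004816√410

81 4
13121 648
2125521 104972
344321281 17004816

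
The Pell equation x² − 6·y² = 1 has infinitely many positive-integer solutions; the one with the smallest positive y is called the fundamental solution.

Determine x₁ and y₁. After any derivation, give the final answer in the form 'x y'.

d=6: √d = [2; 2,4] (ℓ=2, even), read p_1/q_1
k=0  a_k=2  p_k/q_k = 2/1
k=1  a_k=2  p_k/q_k = 5/2
→ (5, 2).  Check: 5²=25, 6·2²=24, difference 1.

5 2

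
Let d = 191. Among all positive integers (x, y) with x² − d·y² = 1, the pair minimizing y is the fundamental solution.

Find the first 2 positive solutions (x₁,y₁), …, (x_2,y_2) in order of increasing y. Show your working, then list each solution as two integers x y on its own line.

[13; 1,4,1,1,3,…,4,1,26] for √191; ℓ=16 ⇒ convergent index 15
a_0=13:  p_0=13·1+0=13,  q_0=13·0+1=1
a_1=1:  p_1=1·13+1=14,  q_1=1·1+0=1
…
a_3=1:  p_3=1·69+14=83,  q_3=1·5+1=6
…
a_11=3:  p_11=3·207083+83433=704682,  q_11=3·14984+6037=50989
…
a_13=1:  p_13=1·911765+704682=1616447,  q_13=1·65973+50989=116962
a_14=4:  p_14=4·1616447+911765=7377553,  q_14=4·116962+65973=533821
a_15=1:  p_15=1·7377553+1616447=8994000,  q_15=1·533821+116962=650783
→ (8994000, 650783).  Check: 8994000²=80892036000000, 191·650783²=80892035999999, difference 1.
n=2: (8994000,650783)∘(8994000,650783) = (8994000·8994000+191·650783·650783, 8994000·650783+650783·8994000) = (161784071999999,11706284604000)

8994000 650783
161784071999999 11706284604000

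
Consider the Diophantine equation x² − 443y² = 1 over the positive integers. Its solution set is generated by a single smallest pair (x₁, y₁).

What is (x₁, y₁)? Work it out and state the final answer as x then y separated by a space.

442 21

d=443: √d = [21; 21,42] (ℓ=2, even), read p_1/q_1
k=0  a_k=21  p_k/q_k = 21/1
k=1  a_k=21  p_k/q_k = 442/21
(x₁, y₁) = (442, 21);  442² − 443·21² = 1 ✓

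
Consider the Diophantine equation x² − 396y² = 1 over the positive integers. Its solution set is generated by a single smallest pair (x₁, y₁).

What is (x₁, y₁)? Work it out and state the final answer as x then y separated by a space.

199 10

[19; 1,8,1,38] for √396; ℓ=4 ⇒ convergent index 3
a_0=19:  p_0=19·1+0=19,  q_0=19·0+1=1
a_1=1:  p_1=1·19+1=20,  q_1=1·1+0=1
a_2=8:  p_2=8·20+19=179,  q_2=8·1+1=9
a_3=1:  p_3=1·179+20=199,  q_3=1·9+1=10
(x₁, y₁) = (199, 10);  199² − 396·10² = 1 ✓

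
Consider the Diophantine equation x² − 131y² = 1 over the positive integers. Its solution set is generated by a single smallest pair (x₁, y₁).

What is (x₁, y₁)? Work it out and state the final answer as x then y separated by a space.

10610 927

d=131: √d = [11; 2,4,11,4,2,22] (ℓ=6, even), read p_5/q_5
step 0: (11, 1)  from 11·(1,0) + (0,1)
step 1: (23, 2)  from 2·(11,1) + (1,0)
step 2: (103, 9)  from 4·(23,2) + (11,1)
step 3: (1156, 101)  from 11·(103,9) + (23,2)
step 4: (4727, 413)  from 4·(1156,101) + (103,9)
step 5: (10610, 927)  from 2·(4727,413) + (1156,101)
→ (10610, 927).  Check: 10610²=112572100, 131·927²=112572099, difference 1.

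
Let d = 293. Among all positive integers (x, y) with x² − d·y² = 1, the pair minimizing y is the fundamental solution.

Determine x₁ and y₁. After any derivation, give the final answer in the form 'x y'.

12320649 719780

[17; 8,1,1,8,34] for √293; ℓ=5 ⇒ convergent index 9
step 0: (17, 1)  from 17·(1,0) + (0,1)
…
step 2: (154, 9)  from 1·(137,8) + (17,1)
step 3: (291, 17)  from 1·(154,9) + (137,8)
step 4: (2482, 145)  from 8·(291,17) + (154,9)
step 5: (84679, 4947)  from 34·(2482,145) + (291,17)
…
step 8: (1444507, 84389)  from 1·(764593,44668) + (679914,39721)
step 9: (12320649, 719780)  from 8·(1444507,84389) + (764593,44668)
fundamental: x₁=12320649, y₁=719780  (since 151798391781201 − 293·518083248400 = 1)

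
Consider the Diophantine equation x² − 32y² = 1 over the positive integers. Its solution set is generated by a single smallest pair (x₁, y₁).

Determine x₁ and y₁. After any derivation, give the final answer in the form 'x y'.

[5; 1,1,1,10] for √32; ℓ=4 ⇒ convergent index 3
k=0  a_k=5  p_k/q_k = 5/1
…
k=2  a_k=1  p_k/q_k = 11/2
k=3  a_k=1  p_k/q_k = 17/3
→ (17, 3).  Check: 17²=289, 32·3²=288, difference 1.

17 3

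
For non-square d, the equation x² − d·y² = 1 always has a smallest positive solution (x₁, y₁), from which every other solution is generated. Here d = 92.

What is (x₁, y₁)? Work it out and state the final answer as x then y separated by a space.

1151 120

√92 → a₀=9, period (1,1,2,4,2,1,1,18); ℓ=8 even so k=7
a_0=9:  p_0=9·1+0=9,  q_0=9·0+1=1
…
a_5=2:  p_5=2·211+48=470,  q_5=2·22+5=49
a_6=1:  p_6=1·470+211=681,  q_6=1·49+22=71
a_7=1:  p_7=1·681+470=1151,  q_7=1·71+49=120
→ (1151, 120).  Check: 1151²=1324801, 92·120²=1324800, difference 1.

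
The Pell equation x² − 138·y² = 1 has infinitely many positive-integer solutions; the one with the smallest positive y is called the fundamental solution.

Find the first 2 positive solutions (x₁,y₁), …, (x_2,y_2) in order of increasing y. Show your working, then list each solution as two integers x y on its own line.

47 4
4417 376

[11; 1,2,1,22] for √138; ℓ=4 ⇒ convergent index 3
a_0=11:  p_0=11·1+0=11,  q_0=11·0+1=1
…
a_2=2:  p_2=2·12+11=35,  q_2=2·1+1=3
a_3=1:  p_3=1·35+12=47,  q_3=1·3+1=4
→ (47, 4).  Check: 47²=2209, 138·4²=2208, difference 1.
(47+4√138)^2 = 4417 + 376√138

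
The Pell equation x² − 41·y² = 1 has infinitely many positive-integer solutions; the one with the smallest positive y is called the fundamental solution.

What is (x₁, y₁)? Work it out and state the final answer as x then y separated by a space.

2049 320

√41 → a₀=6, period (2,2,12); ℓ=3 odd so k=5
i=0: a=6 ⇒ p=6, q=1
i=1: a=2 ⇒ p=13, q=2
i=2: a=2 ⇒ p=32, q=5
i=3: a=12 ⇒ p=397, q=62
i=4: a=2 ⇒ p=826, q=129
i=5: a=2 ⇒ p=2049, q=320
(x₁, y₁) = (2049, 320);  2049² − 41·320² = 1 ✓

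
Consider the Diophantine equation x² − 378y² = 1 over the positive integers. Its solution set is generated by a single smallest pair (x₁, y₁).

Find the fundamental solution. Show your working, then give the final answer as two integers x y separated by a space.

8749 450

√378 → a₀=19, period (2,3,1,4,1,3,2,38); ℓ=8 even so k=7
step 0: (19, 1)  from 19·(1,0) + (0,1)
…
step 4: (836, 43)  from 4·(175,9) + (136,7)
…
step 6: (3869, 199)  from 3·(1011,52) + (836,43)
step 7: (8749, 450)  from 2·(3869,199) + (1011,52)
fundamental: x₁=8749, y₁=450  (since 76545001 − 378·202500 = 1)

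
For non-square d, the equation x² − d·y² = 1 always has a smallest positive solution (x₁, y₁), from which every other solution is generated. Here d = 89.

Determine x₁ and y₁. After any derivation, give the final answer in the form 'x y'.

d=89: √d = [9; 2,3,3,2,18] (ℓ=5, odd), read p_9/q_9
step 0: (9, 1)  from 9·(1,0) + (0,1)
…
step 2: (66, 7)  from 3·(19,2) + (9,1)
…
step 4: (500, 53)  from 2·(217,23) + (66,7)
…
step 6: (18934, 2007)  from 2·(9217,977) + (500,53)
step 7: (66019, 6998)  from 3·(18934,2007) + (9217,977)
step 8: (216991, 23001)  from 3·(66019,6998) + (18934,2007)
step 9: (500001, 53000)  from 2·(216991,23001) + (66019,6998)
fundamental: x₁=500001, y₁=53000  (since 250001000001 − 89·2809000000 = 1)

500001 53000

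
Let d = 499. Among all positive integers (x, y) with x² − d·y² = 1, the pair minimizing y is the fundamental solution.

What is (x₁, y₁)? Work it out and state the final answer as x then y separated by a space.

d=499: √d = [22; 2,1,21,1,2,44] (ℓ=6, even), read p_5/q_5
step 0: (22, 1)  from 22·(1,0) + (0,1)
step 1: (45, 2)  from 2·(22,1) + (1,0)
step 2: (67, 3)  from 1·(45,2) + (22,1)
…
step 4: (1519, 68)  from 1·(1452,65) + (67,3)
step 5: (4490, 201)  from 2·(1519,68) + (1452,65)
→ (4490, 201).  Check: 4490²=20160100, 499·201²=20160099, difference 1.

4490 201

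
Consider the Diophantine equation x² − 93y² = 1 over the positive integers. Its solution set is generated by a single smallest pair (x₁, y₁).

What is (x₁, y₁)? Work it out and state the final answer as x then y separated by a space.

[9; 1,1,1,4,6,4,1,1,1,18] for √93; ℓ=10 ⇒ convergent index 9
k=0  a_k=9  p_k/q_k = 9/1
k=1  a_k=1  p_k/q_k = 10/1
…
k=8  a_k=1  p_k/q_k = 7821/811
k=9  a_k=1  p_k/q_k = 12151/1260
fundamental: x₁=12151, y₁=1260  (since 147646801 − 93·1587600 = 1)

12151 1260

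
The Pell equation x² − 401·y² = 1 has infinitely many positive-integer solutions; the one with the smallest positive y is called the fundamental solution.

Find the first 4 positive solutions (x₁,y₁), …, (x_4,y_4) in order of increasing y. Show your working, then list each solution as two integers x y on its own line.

801 40
1283201 64080
2055687201 102656120
3293209612801 164455040160

√401 → a₀=20, period (40); ℓ=1 odd so k=1
k=0  a_k=20  p_k/q_k = 20/1
k=1  a_k=40  p_k/q_k = 801/40
fundamental: x₁=801, y₁=40  (since 641601 − 401·1600 = 1)
n=2: (801,40)∘(801,40) = (801·801+401·40·40, 801·40+40·801) = (1283201,64080)
n=3: (1283201,64080)∘(801,40) = (801·1283201+401·40·64080, 801·64080+40·1283201) = (2055687201,102656120)
n=4: (2055687201,102656120)∘(801,40) = (801·2055687201+401·40·102656120, 801·102656120+40·2055687201) = (3293209612801,164455040160)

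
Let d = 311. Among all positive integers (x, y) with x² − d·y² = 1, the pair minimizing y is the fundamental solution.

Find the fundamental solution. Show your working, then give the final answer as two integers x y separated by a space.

[17; 1,1,1,2,1,…,1,1,34] for √311; ℓ=16 ⇒ convergent index 15
k=0  a_k=17  p_k/q_k = 17/1
k=1  a_k=1  p_k/q_k = 18/1
…
k=3  a_k=1  p_k/q_k = 53/3
…
k=7  a_k=3  p_k/q_k = 4109/233
…
k=11  a_k=1  p_k/q_k = 1594239/90401
…
k=14  a_k=1  p_k/q_k = 10724507/608131
k=15  a_k=1  p_k/q_k = 16883880/957397
(x₁, y₁) = (16883880, 957397);  16883880² − 311·957397² = 1 ✓

16883880 957397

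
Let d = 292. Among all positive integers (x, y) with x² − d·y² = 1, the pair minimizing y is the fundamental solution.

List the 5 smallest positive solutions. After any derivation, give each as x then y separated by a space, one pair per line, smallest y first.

2281249 133500
10408194000001 609093483000
47487364308614281249 2778987798000400500
216661004683313632776000001 12679126270400622186966000
988515400545561595548925838281249 57848488250447518938990000667500

√292 = [17; 11,2,1,3,8,3,1,2,11,34, …], period ℓ=10 (even) → k=9
step 0: (17, 1)  from 17·(1,0) + (0,1)
step 1: (188, 11)  from 11·(17,1) + (1,0)
step 2: (393, 23)  from 2·(188,11) + (17,1)
step 3: (581, 34)  from 1·(393,23) + (188,11)
step 4: (2136, 125)  from 3·(581,34) + (393,23)
step 5: (17669, 1034)  from 8·(2136,125) + (581,34)
step 6: (55143, 3227)  from 3·(17669,1034) + (2136,125)
step 7: (72812, 4261)  from 1·(55143,3227) + (17669,1034)
step 8: (200767, 11749)  from 2·(72812,4261) + (55143,3227)
step 9: (2281249, 133500)  from 11·(200767,11749) + (72812,4261)
fundamental: x₁=2281249, y₁=133500  (since 5204097000001 − 292·17822250000 = 1)
k=2:  x_2 = 2281249·2281249+292·133500·133500 = 10408194000001,  y_2 = 2281249·133500+133500·2281249 = 609093483000
k=3:  x_3 = 2281249·10408194000001+292·133500·609093483000 = 47487364308614281249,  y_3 = 2281249·609093483000+133500·10408194000001 = 2778987798000400500
k=4:  x_4 = 2281249·47487364308614281249+292·133500·2778987798000400500 = 216661004683313632776000001,  y_4 = 2281249·2778987798000400500+133500·47487364308614281249 = 12679126270400622186966000
k=5:  x_5 = 2281249·216661004683313632776000001+292·133500·12679126270400622186966000 = 988515400545561595548925838281249,  y_5 = 2281249·12679126270400622186966000+133500·216661004683313632776000001 = 57848488250447518938990000667500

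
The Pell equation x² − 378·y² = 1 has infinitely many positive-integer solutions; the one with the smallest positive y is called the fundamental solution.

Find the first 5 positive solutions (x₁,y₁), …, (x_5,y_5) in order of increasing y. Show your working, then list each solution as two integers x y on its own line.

√378 = [19; 2,3,1,4,1,3,2,38, …], period ℓ=8 (even) → k=7
a_0=19:  p_0=19·1+0=19,  q_0=19·0+1=1
…
a_4=4:  p_4=4·175+136=836,  q_4=4·9+7=43
…
a_6=3:  p_6=3·1011+836=3869,  q_6=3·52+43=199
a_7=2:  p_7=2·3869+1011=8749,  q_7=2·199+52=450
(x₁, y₁) = (8749, 450);  8749² − 378·450² = 1 ✓
(8749+450√378)^2 = 153090001 + 7874100√378
(8749+450√378)^3 = 2678768828749 + 137781001350√378
(8749+450√378)^4 = 46873096812360001 + 2410891953748200√378
(8749+450√378)^5 = 820185445343906468749 + 42185787268905002250√378

8749 450
153090001 7874100
2678768828749 137781001350
46873096812360001 2410891953748200
820185445343906468749 42185787268905002250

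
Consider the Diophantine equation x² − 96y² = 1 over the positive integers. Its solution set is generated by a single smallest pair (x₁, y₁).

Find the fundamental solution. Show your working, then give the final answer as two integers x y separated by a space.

[9; 1,3,1,18] for √96; ℓ=4 ⇒ convergent index 3
step 0: (9, 1)  from 9·(1,0) + (0,1)
step 1: (10, 1)  from 1·(9,1) + (1,0)
step 2: (39, 4)  from 3·(10,1) + (9,1)
step 3: (49, 5)  from 1·(39,4) + (10,1)
fundamental: x₁=49, y₁=5  (since 2401 − 96·25 = 1)

49 5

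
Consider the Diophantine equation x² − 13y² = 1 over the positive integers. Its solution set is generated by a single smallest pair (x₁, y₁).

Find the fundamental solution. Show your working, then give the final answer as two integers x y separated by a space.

649 180

[3; 1,1,1,1,6] for √13; ℓ=5 ⇒ convergent index 9
step 0: (3, 1)  from 3·(1,0) + (0,1)
step 1: (4, 1)  from 1·(3,1) + (1,0)
…
step 8: (393, 109)  from 1·(256,71) + (137,38)
step 9: (649, 180)  from 1·(393,109) + (256,71)
fundamental: x₁=649, y₁=180  (since 421201 − 13·32400 = 1)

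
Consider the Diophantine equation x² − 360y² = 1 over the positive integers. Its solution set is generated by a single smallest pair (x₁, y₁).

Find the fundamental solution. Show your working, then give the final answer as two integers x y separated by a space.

√360 = [18; 1,36, …], period ℓ=2 (even) → k=1
a_0=18:  p_0=18·1+0=18,  q_0=18·0+1=1
a_1=1:  p_1=1·18+1=19,  q_1=1·1+0=1
→ (19, 1).  Check: 19²=361, 360·1²=360, difference 1.

19 1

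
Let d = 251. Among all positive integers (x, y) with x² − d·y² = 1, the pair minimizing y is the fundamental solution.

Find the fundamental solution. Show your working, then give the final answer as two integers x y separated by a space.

√251 = [15; 1,5,2,1,2,…,5,1,30, …], period ℓ=14 (even) → k=13
step 0: (15, 1)  from 15·(1,0) + (0,1)
step 1: (16, 1)  from 1·(15,1) + (1,0)
…
step 7: (29563, 1866)  from 15·(1917,121) + (808,51)
step 8: (61043, 3853)  from 2·(29563,1866) + (1917,121)
…
step 10: (212692, 13425)  from 1·(151649,9572) + (61043,3853)
…
step 12: (3097857, 195535)  from 5·(577033,36422) + (212692,13425)
step 13: (3674890, 231957)  from 1·(3097857,195535) + (577033,36422)
→ (3674890, 231957).  Check: 3674890²=13504816512100, 251·231957²=13504816512099, difference 1.

3674890 231957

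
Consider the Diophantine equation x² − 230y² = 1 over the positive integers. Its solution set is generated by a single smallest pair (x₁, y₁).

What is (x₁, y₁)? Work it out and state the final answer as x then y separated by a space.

91 6

√230 → a₀=15, period (6,30); ℓ=2 even so k=1
k=0  a_k=15  p_k/q_k = 15/1
k=1  a_k=6  p_k/q_k = 91/6
(x₁, y₁) = (91, 6);  91² − 230·6² = 1 ✓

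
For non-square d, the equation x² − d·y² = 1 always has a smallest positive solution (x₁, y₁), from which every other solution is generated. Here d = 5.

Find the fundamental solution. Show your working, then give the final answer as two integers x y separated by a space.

√5 = [2; 4, …], period ℓ=1 (odd) → k=1
a_0=2:  p_0=2·1+0=2,  q_0=2·0+1=1
a_1=4:  p_1=4·2+1=9,  q_1=4·1+0=4
(x₁, y₁) = (9, 4);  9² − 5·4² = 1 ✓

9 4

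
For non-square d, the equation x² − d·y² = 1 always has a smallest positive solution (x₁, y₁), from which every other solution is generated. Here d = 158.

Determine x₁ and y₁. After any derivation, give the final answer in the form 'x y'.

√158 → a₀=12, period (1,1,3,12,3,1,1,24); ℓ=8 even so k=7
i=0: a=12 ⇒ p=12, q=1
…
i=3: a=3 ⇒ p=88, q=7
i=4: a=12 ⇒ p=1081, q=86
i=5: a=3 ⇒ p=3331, q=265
i=6: a=1 ⇒ p=4412, q=351
i=7: a=1 ⇒ p=7743, q=616
(x₁, y₁) = (7743, 616);  7743² − 158·616² = 1 ✓

7743 616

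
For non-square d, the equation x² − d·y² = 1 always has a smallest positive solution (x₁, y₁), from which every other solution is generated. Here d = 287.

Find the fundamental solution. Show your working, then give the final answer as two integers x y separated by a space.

288 17

√287 → a₀=16, period (1,15,1,32); ℓ=4 even so k=3
step 0: (16, 1)  from 16·(1,0) + (0,1)
step 1: (17, 1)  from 1·(16,1) + (1,0)
step 2: (271, 16)  from 15·(17,1) + (16,1)
step 3: (288, 17)  from 1·(271,16) + (17,1)
fundamental: x₁=288, y₁=17  (since 82944 − 287·289 = 1)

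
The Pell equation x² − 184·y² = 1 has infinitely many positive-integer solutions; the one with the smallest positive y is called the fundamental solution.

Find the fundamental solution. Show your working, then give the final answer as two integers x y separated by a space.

24335 1794

d=184: √d = [13; 1,1,3,2,1,2,1,2,3,1,1,26] (ℓ=12, even), read p_11/q_11
i=0: a=13 ⇒ p=13, q=1
…
i=2: a=1 ⇒ p=27, q=2
i=3: a=3 ⇒ p=95, q=7
i=4: a=2 ⇒ p=217, q=16
…
i=7: a=1 ⇒ p=1153, q=85
…
i=10: a=1 ⇒ p=13741, q=1013
i=11: a=1 ⇒ p=24335, q=1794
fundamental: x₁=24335, y₁=1794  (since 592192225 − 184·3218436 = 1)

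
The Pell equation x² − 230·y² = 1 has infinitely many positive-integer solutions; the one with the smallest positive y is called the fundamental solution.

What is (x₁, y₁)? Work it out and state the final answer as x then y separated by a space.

91 6

[15; 6,30] for √230; ℓ=2 ⇒ convergent index 1
step 0: (15, 1)  from 15·(1,0) + (0,1)
step 1: (91, 6)  from 6·(15,1) + (1,0)
fundamental: x₁=91, y₁=6  (since 8281 − 230·36 = 1)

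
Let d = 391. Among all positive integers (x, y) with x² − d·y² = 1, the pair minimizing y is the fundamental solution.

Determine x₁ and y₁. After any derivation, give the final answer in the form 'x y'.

√391 → a₀=19, period (1,3,2,2,1,…,3,1,38); ℓ=16 even so k=15
a_0=19:  p_0=19·1+0=19,  q_0=19·0+1=1
a_1=1:  p_1=1·19+1=20,  q_1=1·1+0=1
a_2=3:  p_2=3·20+19=79,  q_2=3·1+1=4
…
a_4=2:  p_4=2·178+79=435,  q_4=2·9+4=22
a_5=1:  p_5=1·435+178=613,  q_5=1·22+9=31
a_6=1:  p_6=1·613+435=1048,  q_6=1·31+22=53
a_7=2:  p_7=2·1048+613=2709,  q_7=2·53+31=137
a_8=19:  p_8=19·2709+1048=52519,  q_8=19·137+53=2656
a_9=2:  p_9=2·52519+2709=107747,  q_9=2·2656+137=5449
a_10=1:  p_10=1·107747+52519=160266,  q_10=1·5449+2656=8105
a_11=1:  p_11=1·160266+107747=268013,  q_11=1·8105+5449=13554
a_12=2:  p_12=2·268013+160266=696292,  q_12=2·13554+8105=35213
a_13=2:  p_13=2·696292+268013=1660597,  q_13=2·35213+13554=83980
a_14=3:  p_14=3·1660597+696292=5678083,  q_14=3·83980+35213=287153
a_15=1:  p_15=1·5678083+1660597=7338680,  q_15=1·287153+83980=371133
fundamental: x₁=7338680, y₁=371133  (since 53856224142400 − 391·137739703689 = 1)

7338680 371133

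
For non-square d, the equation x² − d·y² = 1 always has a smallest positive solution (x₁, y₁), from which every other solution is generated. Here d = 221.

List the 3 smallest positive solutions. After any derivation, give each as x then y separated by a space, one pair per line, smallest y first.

d=221: √d = [14; 1,6,2,6,1,28] (ℓ=6, even), read p_5/q_5
a_0=14:  p_0=14·1+0=14,  q_0=14·0+1=1
a_1=1:  p_1=1·14+1=15,  q_1=1·1+0=1
…
a_4=6:  p_4=6·223+104=1442,  q_4=6·15+7=97
a_5=1:  p_5=1·1442+223=1665,  q_5=1·97+15=112
→ (1665, 112).  Check: 1665²=2772225, 221·112²=2772224, difference 1.
(x_2, y_2) = (1665·1665 + 221·112·112, 1665·112 + 112·1665) = (5544449, 372960)
(x_3, y_3) = (1665·5544449 + 221·112·372960, 1665·372960 + 112·5544449) = (18463013505, 1241956688)

1665 112
5544449 372960
18463013505 1241956688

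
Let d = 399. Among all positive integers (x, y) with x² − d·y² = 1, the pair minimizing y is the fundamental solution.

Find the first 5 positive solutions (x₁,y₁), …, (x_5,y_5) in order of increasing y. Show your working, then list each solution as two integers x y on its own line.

20 1
799 40
31940 1599
1276801 63920
51040100 2555201

√399 = [19; 1,38, …], period ℓ=2 (even) → k=1
a_0=19:  p_0=19·1+0=19,  q_0=19·0+1=1
a_1=1:  p_1=1·19+1=20,  q_1=1·1+0=1
→ (20, 1).  Check: 20²=400, 399·1²=399, difference 1.
(20+1√399)^2 = 799 + 40√399
(20+1√399)^3 = 31940 + 1599√399
(20+1√399)^4 = 1276801 + 63920√399
(20+1√399)^5 = 51040100 + 2555201√399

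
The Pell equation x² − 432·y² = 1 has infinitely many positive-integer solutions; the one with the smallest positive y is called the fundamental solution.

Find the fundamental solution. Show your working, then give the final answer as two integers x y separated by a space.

[20; 1,3,1,1,1,3,1,40] for √432; ℓ=8 ⇒ convergent index 7
a_0=20:  p_0=20·1+0=20,  q_0=20·0+1=1
…
a_2=3:  p_2=3·21+20=83,  q_2=3·1+1=4
…
a_4=1:  p_4=1·104+83=187,  q_4=1·5+4=9
…
a_6=3:  p_6=3·291+187=1060,  q_6=3·14+9=51
a_7=1:  p_7=1·1060+291=1351,  q_7=1·51+14=65
fundamental: x₁=1351, y₁=65  (since 1825201 − 432·4225 = 1)

1351 65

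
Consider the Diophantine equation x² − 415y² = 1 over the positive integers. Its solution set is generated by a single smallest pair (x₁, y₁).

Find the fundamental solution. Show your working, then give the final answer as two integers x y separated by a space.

√415 = [20; 2,1,2,4,6,…,1,2,40, …], period ℓ=16 (even) → k=15
i=0: a=20 ⇒ p=20, q=1
i=1: a=2 ⇒ p=41, q=2
i=2: a=1 ⇒ p=61, q=3
i=3: a=2 ⇒ p=163, q=8
i=4: a=4 ⇒ p=713, q=35
…
i=9: a=1 ⇒ p=43534, q=2137
…
i=11: a=6 ⇒ p=508372, q=24955
i=12: a=4 ⇒ p=2110961, q=103623
…
i=14: a=1 ⇒ p=6841255, q=335824
i=15: a=2 ⇒ p=18412804, q=903849
→ (18412804, 903849).  Check: 18412804²=339031351142416, 415·903849²=339031351142415, difference 1.

18412804 903849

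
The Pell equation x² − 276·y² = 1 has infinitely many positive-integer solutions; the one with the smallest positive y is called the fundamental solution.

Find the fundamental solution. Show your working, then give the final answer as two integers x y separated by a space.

[16; 1,1,1,1,2,2,2,1,1,1,1,32] for √276; ℓ=12 ⇒ convergent index 11
i=0: a=16 ⇒ p=16, q=1
i=1: a=1 ⇒ p=17, q=1
…
i=6: a=2 ⇒ p=515, q=31
i=7: a=2 ⇒ p=1246, q=75
i=8: a=1 ⇒ p=1761, q=106
i=9: a=1 ⇒ p=3007, q=181
i=10: a=1 ⇒ p=4768, q=287
i=11: a=1 ⇒ p=7775, q=468
fundamental: x₁=7775, y₁=468  (since 60450625 − 276·219024 = 1)

7775 468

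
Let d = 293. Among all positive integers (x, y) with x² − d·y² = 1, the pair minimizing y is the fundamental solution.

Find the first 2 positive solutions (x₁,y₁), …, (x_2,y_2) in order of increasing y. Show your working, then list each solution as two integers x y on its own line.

√293 = [17; 8,1,1,8,34, …], period ℓ=5 (odd) → k=9
step 0: (17, 1)  from 17·(1,0) + (0,1)
step 1: (137, 8)  from 8·(17,1) + (1,0)
step 2: (154, 9)  from 1·(137,8) + (17,1)
step 3: (291, 17)  from 1·(154,9) + (137,8)
…
step 5: (84679, 4947)  from 34·(2482,145) + (291,17)
…
step 7: (764593, 44668)  from 1·(679914,39721) + (84679,4947)
step 8: (1444507, 84389)  from 1·(764593,44668) + (679914,39721)
step 9: (12320649, 719780)  from 8·(1444507,84389) + (764593,44668)
(x₁, y₁) = (12320649, 719780);  12320649² − 293·719780² = 1 ✓
n=2: (12320649,719780)∘(12320649,719780) = (12320649·12320649+293·719780·719780, 12320649·719780+719780·12320649) = (303596783562401,17736313474440)

12320649 719780
303596783562401 17736313474440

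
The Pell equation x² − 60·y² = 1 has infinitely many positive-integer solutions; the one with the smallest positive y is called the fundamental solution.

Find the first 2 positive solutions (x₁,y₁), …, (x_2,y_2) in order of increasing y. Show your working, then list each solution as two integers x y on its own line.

√60 → a₀=7, period (1,2,1,14); ℓ=4 even so k=3
step 0: (7, 1)  from 7·(1,0) + (0,1)
step 1: (8, 1)  from 1·(7,1) + (1,0)
step 2: (23, 3)  from 2·(8,1) + (7,1)
step 3: (31, 4)  from 1·(23,3) + (8,1)
fundamental: x₁=31, y₁=4  (since 961 − 60·16 = 1)
(x_2, y_2) = (31·31 + 60·4·4, 31·4 + 4·31) = (1921, 248)

31 4
1921 248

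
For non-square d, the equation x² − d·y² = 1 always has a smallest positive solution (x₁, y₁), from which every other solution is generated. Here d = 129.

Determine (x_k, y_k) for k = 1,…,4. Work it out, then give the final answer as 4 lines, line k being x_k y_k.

16855 1484
568182049 50025640
19153416854935 1686364322916
645661681611676801 56847341275472720

√129 → a₀=11, period (2,1,3,1,6,1,3,1,2,22); ℓ=10 even so k=9
k=0  a_k=11  p_k/q_k = 11/1
…
k=2  a_k=1  p_k/q_k = 34/3
k=3  a_k=3  p_k/q_k = 125/11
k=4  a_k=1  p_k/q_k = 159/14
k=5  a_k=6  p_k/q_k = 1079/95
…
k=8  a_k=1  p_k/q_k = 6031/531
k=9  a_k=2  p_k/q_k = 16855/1484
(x₁, y₁) = (16855, 1484);  16855² − 129·1484² = 1 ✓
(16855+1484√129)^2 = 568182049 + 50025640√129
(16855+1484√129)^3 = 19153416854935 + 1686364322916√129
(16855+1484√129)^4 = 645661681611676801 + 56847341275472720√129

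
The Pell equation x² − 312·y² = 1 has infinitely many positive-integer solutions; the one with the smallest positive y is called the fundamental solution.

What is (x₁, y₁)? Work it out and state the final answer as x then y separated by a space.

53 3

d=312: √d = [17; 1,1,1,34] (ℓ=4, even), read p_3/q_3
step 0: (17, 1)  from 17·(1,0) + (0,1)
step 1: (18, 1)  from 1·(17,1) + (1,0)
step 2: (35, 2)  from 1·(18,1) + (17,1)
step 3: (53, 3)  from 1·(35,2) + (18,1)
→ (53, 3).  Check: 53²=2809, 312·3²=2808, difference 1.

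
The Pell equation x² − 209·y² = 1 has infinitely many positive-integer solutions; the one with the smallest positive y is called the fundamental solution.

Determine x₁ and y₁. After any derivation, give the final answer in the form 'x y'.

46551 3220

√209 → a₀=14, period (2,5,3,2,3,5,2,28); ℓ=8 even so k=7
step 0: (14, 1)  from 14·(1,0) + (0,1)
step 1: (29, 2)  from 2·(14,1) + (1,0)
step 2: (159, 11)  from 5·(29,2) + (14,1)
…
step 4: (1171, 81)  from 2·(506,35) + (159,11)
…
step 6: (21266, 1471)  from 5·(4019,278) + (1171,81)
step 7: (46551, 3220)  from 2·(21266,1471) + (4019,278)
fundamental: x₁=46551, y₁=3220  (since 2166995601 − 209·10368400 = 1)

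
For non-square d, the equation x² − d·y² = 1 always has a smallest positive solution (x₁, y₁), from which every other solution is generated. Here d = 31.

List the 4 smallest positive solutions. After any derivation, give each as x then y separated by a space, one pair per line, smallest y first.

√31 → a₀=5, period (1,1,3,5,3,1,1,10); ℓ=8 even so k=7
a_0=5:  p_0=5·1+0=5,  q_0=5·0+1=1
a_1=1:  p_1=1·5+1=6,  q_1=1·1+0=1
…
a_6=1:  p_6=1·657+206=863,  q_6=1·118+37=155
a_7=1:  p_7=1·863+657=1520,  q_7=1·155+118=273
fundamental: x₁=1520, y₁=273  (since 2310400 − 31·74529 = 1)
(x_2, y_2) = (1520·1520 + 31·273·273, 1520·273 + 273·1520) = (4620799, 829920)
(x_3, y_3) = (1520·4620799 + 31·273·829920, 1520·829920 + 273·4620799) = (14047227440, 2522956527)
(x_4, y_4) = (1520·14047227440 + 31·273·2522956527, 1520·2522956527 + 273·14047227440) = (42703566796801, 7669787012160)

1520 273
4620799 829920
14047227440 2522956527
42703566796801 7669787012160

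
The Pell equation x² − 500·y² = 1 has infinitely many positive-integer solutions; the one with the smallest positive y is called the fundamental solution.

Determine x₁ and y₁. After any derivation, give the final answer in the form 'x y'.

930249 41602

√500 → a₀=22, period (2,1,3,2,1,…,1,2,44); ℓ=14 even so k=13
i=0: a=22 ⇒ p=22, q=1
…
i=4: a=2 ⇒ p=559, q=25
…
i=7: a=10 ⇒ p=14445, q=646
…
i=11: a=3 ⇒ p=259205, q=11592
i=12: a=1 ⇒ p=335522, q=15005
i=13: a=2 ⇒ p=930249, q=41602
→ (930249, 41602).  Check: 930249²=865363202001, 500·41602²=865363202000, difference 1.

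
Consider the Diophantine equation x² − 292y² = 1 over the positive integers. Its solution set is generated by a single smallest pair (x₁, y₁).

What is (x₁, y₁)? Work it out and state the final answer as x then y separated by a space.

√292 = [17; 11,2,1,3,8,3,1,2,11,34, …], period ℓ=10 (even) → k=9
i=0: a=17 ⇒ p=17, q=1
i=1: a=11 ⇒ p=188, q=11
…
i=4: a=3 ⇒ p=2136, q=125
i=5: a=8 ⇒ p=17669, q=1034
i=6: a=3 ⇒ p=55143, q=3227
i=7: a=1 ⇒ p=72812, q=4261
i=8: a=2 ⇒ p=200767, q=11749
i=9: a=11 ⇒ p=2281249, q=133500
(x₁, y₁) = (2281249, 133500);  2281249² − 292·133500² = 1 ✓

2281249 133500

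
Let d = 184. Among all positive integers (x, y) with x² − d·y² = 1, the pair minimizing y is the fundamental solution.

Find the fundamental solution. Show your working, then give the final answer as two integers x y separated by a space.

24335 1794

√184 = [13; 1,1,3,2,1,2,1,2,3,1,1,26, …], period ℓ=12 (even) → k=11
step 0: (13, 1)  from 13·(1,0) + (0,1)
step 1: (14, 1)  from 1·(13,1) + (1,0)
…
step 3: (95, 7)  from 3·(27,2) + (14,1)
step 4: (217, 16)  from 2·(95,7) + (27,2)
step 5: (312, 23)  from 1·(217,16) + (95,7)
…
step 10: (13741, 1013)  from 1·(10594,781) + (3147,232)
step 11: (24335, 1794)  from 1·(13741,1013) + (10594,781)
→ (24335, 1794).  Check: 24335²=592192225, 184·1794²=592192224, difference 1.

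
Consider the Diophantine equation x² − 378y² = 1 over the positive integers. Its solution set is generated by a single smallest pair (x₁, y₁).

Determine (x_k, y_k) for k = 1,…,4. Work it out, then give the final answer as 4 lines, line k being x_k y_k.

8749 450
153090001 7874100
2678768828749 137781001350
46873096812360001 2410891953748200

√378 → a₀=19, period (2,3,1,4,1,3,2,38); ℓ=8 even so k=7
a_0=19:  p_0=19·1+0=19,  q_0=19·0+1=1
a_1=2:  p_1=2·19+1=39,  q_1=2·1+0=2
…
a_6=3:  p_6=3·1011+836=3869,  q_6=3·52+43=199
a_7=2:  p_7=2·3869+1011=8749,  q_7=2·199+52=450
(x₁, y₁) = (8749, 450);  8749² − 378·450² = 1 ✓
k=2:  x_2 = 8749·8749+378·450·450 = 153090001,  y_2 = 8749·450+450·8749 = 7874100
k=3:  x_3 = 8749·153090001+378·450·7874100 = 2678768828749,  y_3 = 8749·7874100+450·153090001 = 137781001350
k=4:  x_4 = 8749·2678768828749+378·450·137781001350 = 46873096812360001,  y_4 = 8749·137781001350+450·2678768828749 = 2410891953748200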